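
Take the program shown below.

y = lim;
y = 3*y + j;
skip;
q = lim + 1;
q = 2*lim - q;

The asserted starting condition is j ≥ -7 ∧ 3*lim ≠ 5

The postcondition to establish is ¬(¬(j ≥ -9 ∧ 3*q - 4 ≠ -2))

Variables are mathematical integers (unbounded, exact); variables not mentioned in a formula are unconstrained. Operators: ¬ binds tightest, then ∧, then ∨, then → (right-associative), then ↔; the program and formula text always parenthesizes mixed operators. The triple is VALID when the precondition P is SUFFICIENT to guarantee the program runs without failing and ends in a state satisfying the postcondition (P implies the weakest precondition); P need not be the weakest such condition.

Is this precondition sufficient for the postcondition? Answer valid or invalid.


Working backward. After the program, the postcondition ¬(¬(j ≥ -9 ∧ 3*q - 4 ≠ -2)) must hold; in canonical form it is j ≥ -9 ∧ 3*q ≠ 2.
Before q := 2*lim - q: j ≥ -9 ∧ 6*lim ≠ 3*q + 2
Before q := lim + 1: j ≥ -9 ∧ 3*lim ≠ 5
Before skip: j ≥ -9 ∧ 3*lim ≠ 5
Before y := 3*y + j: j ≥ -9 ∧ 3*lim ≠ 5
Before y := lim: j ≥ -9 ∧ 3*lim ≠ 5
The weakest precondition is j ≥ -9 ∧ 3*lim ≠ 5.
Check whether j ≥ -7 ∧ 3*lim ≠ 5 implies it.
Every state satisfying the precondition satisfies the weakest precondition: the implication holds.
Answer: valid


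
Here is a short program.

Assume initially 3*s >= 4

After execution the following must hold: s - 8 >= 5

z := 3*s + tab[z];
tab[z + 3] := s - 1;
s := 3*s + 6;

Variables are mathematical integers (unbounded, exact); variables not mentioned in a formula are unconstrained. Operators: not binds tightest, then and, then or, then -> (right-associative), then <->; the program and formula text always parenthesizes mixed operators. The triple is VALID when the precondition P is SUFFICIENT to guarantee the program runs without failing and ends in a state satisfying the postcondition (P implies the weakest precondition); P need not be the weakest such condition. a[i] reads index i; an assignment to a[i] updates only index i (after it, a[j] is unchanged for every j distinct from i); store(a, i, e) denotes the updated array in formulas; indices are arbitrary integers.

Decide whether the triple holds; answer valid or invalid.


Working backward. After the program, the postcondition s - 8 >= 5 must hold; in canonical form it is s >= 13.
Before s := 3*s + 6: 3*s >= 7
Before tab[z + 3] := s - 1: 3*s >= 7
Before z := 3*s + tab[z]: 3*s >= 7
The weakest precondition is 3*s >= 7.
Check whether 3*s >= 4 implies it.
Countermodel: at the initial state s = 2, the precondition holds but the weakest precondition fails.
Answer: invalid


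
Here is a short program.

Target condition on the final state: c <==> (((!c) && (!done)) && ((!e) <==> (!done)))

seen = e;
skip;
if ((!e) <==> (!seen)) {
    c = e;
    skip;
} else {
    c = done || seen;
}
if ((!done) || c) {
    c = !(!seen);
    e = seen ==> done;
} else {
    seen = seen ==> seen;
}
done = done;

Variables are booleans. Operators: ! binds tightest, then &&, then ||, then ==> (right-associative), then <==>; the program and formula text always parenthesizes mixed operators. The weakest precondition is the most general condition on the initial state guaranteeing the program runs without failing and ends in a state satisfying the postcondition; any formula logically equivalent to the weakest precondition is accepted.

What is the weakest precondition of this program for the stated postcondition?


Working backward. After the program, the postcondition c <==> (((!c) && (!done)) && ((!e) <==> (!done))) must hold; in canonical form it is c <==> ((!c) && (!done) && ((!e) <==> (!done))).
Before done := done: c <==> ((!c) && (!done) && ((!e) <==> (!done)))
Then branch requires seen <==> ((!seen) && (!done) && ((!(seen ==> done)) <==> (!done))); else branch requires c <==> ((!c) && (!done) && ((!e) <==> (!done))).
Before the if: (((!done) || c) ==> (seen <==> ((!seen) && (!done) && ((!(seen ==> done)) <==> (!done))))) && ((!((!done) || c)) ==> (c <==> ((!c) && (!done) && ((!e) <==> (!done)))))
Then branch requires (((!done) || e) ==> (seen <==> ((!seen) && (!done) && ((!(seen ==> done)) <==> (!done))))) && ((!((!done) || e)) ==> (e <==> ((!e) && (!done) && ((!e) <==> (!done))))); else branch requires seen <==> ((!seen) && (!done) && ((!(seen ==> done)) <==> (!done))).
Before the if: (((!e) <==> (!seen)) ==> ((((!done) || e) ==> (seen <==> ((!seen) && (!done) && ((!(seen ==> done)) <==> (!done))))) && ((!((!done) || e)) ==> (e <==> ((!e) && (!done) && ((!e) <==> (!done))))))) && ((!((!e) <==> (!seen))) ==> (seen <==> ((!seen) && (!done) && ((!(seen ==> done)) <==> (!done)))))
Before skip: (((!e) <==> (!seen)) ==> ((((!done) || e) ==> (seen <==> ((!seen) && (!done) && ((!(seen ==> done)) <==> (!done))))) && ((!((!done) || e)) ==> (e <==> ((!e) && (!done) && ((!e) <==> (!done))))))) && ((!((!e) <==> (!seen))) ==> (seen <==> ((!seen) && (!done) && ((!(seen ==> done)) <==> (!done)))))
Before seen := e: (((!done) || e) ==> (e <==> ((!e) && (!done) && ((!(e ==> done)) <==> (!done))))) && ((!((!done) || e)) ==> (e <==> ((!e) && (!done) && ((!e) <==> (!done)))))
Answer: WP = (((!done) || e) ==> (e <==> ((!e) && (!done) && ((!(e ==> done)) <==> (!done))))) && ((!((!done) || e)) ==> (e <==> ((!e) && (!done) && ((!e) <==> (!done)))))


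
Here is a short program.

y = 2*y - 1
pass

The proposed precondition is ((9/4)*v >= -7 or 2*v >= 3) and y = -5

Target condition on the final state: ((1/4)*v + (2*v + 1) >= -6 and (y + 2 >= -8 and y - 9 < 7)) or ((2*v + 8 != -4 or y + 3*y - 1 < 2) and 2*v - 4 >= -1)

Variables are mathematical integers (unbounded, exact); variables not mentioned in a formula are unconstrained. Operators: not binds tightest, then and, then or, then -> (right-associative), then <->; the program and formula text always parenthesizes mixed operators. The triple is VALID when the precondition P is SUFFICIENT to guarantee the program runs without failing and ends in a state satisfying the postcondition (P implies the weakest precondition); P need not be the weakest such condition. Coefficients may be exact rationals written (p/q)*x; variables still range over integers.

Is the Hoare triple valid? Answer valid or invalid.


Working backward. After the program, the postcondition ((1/4)*v + (2*v + 1) >= -6 and (y + 2 >= -8 and y - 9 < 7)) or ((2*v + 8 != -4 or y + 3*y - 1 < 2) and 2*v - 4 >= -1) must hold; in canonical form it is ((9/4)*v >= -7 and y >= -10 and y < 16) or ((2*v != -12 or 4*y < 3) and 2*v >= 3).
Before skip: ((9/4)*v >= -7 and y >= -10 and y < 16) or ((2*v != -12 or 4*y < 3) and 2*v >= 3)
Before y := 2*y - 1: ((9/4)*v >= -7 and 2*y >= -9 and 2*y < 17) or ((2*v != -12 or 8*y < 7) and 2*v >= 3)
The weakest precondition is ((9/4)*v >= -7 and 2*y >= -9 and 2*y < 17) or ((2*v != -12 or 8*y < 7) and 2*v >= 3).
Check whether ((9/4)*v >= -7 or 2*v >= 3) and y = -5 implies it.
Countermodel: at the initial state v = -3, y = -5, the precondition holds but the weakest precondition fails.
Answer: invalid


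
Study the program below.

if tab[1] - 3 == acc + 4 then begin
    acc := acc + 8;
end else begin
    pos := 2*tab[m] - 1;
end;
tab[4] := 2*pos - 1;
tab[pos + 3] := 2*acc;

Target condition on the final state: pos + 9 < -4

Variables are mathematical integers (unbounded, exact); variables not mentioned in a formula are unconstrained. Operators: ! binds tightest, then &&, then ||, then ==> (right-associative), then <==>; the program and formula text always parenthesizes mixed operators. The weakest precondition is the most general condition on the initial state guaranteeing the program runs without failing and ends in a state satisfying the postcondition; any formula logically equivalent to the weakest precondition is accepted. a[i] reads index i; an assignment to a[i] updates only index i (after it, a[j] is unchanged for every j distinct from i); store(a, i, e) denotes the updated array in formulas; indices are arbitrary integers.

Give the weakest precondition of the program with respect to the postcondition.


Working backward. After the program, the postcondition pos + 9 < -4 must hold; in canonical form it is pos < -13.
Before tab[pos + 3] := 2*acc: pos < -13
Before tab[4] := 2*pos - 1: pos < -13
Then branch requires pos < -13; else branch requires 2*tab[m] < -12.
Before the if: (tab[1] == acc + 7 ==> pos < -13) && ((!(tab[1] == acc + 7)) ==> 2*tab[m] < -12)
Answer: WP = (tab[1] == acc + 7 ==> pos < -13) && ((!(tab[1] == acc + 7)) ==> 2*tab[m] < -12)


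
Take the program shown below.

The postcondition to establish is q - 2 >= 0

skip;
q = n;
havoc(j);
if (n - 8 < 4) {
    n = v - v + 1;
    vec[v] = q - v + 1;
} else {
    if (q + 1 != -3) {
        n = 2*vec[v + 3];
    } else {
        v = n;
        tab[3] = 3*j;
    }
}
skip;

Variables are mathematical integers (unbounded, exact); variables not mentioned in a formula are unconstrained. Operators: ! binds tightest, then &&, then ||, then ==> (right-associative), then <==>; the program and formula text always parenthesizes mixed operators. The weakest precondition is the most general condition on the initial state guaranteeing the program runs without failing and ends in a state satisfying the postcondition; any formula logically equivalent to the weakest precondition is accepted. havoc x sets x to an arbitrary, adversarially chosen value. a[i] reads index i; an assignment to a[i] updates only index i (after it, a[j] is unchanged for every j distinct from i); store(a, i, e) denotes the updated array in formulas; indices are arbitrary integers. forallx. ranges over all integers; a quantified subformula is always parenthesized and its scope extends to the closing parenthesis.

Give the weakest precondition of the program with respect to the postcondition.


Working backward. After the program, the postcondition q - 2 >= 0 must hold; in canonical form it is q >= 2.
Before skip: q >= 2
Then branch requires q >= 2; else branch requires (q != -4 ==> q >= 2) && ((!(q != -4)) ==> q >= 2).
Before the if: (n < 12 ==> q >= 2) && ((!(n < 12)) ==> ((q != -4 ==> q >= 2) && ((!(q != -4)) ==> q >= 2)))
Before havoc j: (n < 12 ==> q >= 2) && ((!(n < 12)) ==> ((q != -4 ==> q >= 2) && ((!(q != -4)) ==> q >= 2)))
Before q := n: (n < 12 ==> n >= 2) && ((!(n < 12)) ==> ((n != -4 ==> n >= 2) && ((!(n != -4)) ==> n >= 2)))
Before skip: (n < 12 ==> n >= 2) && ((!(n < 12)) ==> ((n != -4 ==> n >= 2) && ((!(n != -4)) ==> n >= 2)))
Answer: WP = (n < 12 ==> n >= 2) && ((!(n < 12)) ==> ((n != -4 ==> n >= 2) && ((!(n != -4)) ==> n >= 2)))


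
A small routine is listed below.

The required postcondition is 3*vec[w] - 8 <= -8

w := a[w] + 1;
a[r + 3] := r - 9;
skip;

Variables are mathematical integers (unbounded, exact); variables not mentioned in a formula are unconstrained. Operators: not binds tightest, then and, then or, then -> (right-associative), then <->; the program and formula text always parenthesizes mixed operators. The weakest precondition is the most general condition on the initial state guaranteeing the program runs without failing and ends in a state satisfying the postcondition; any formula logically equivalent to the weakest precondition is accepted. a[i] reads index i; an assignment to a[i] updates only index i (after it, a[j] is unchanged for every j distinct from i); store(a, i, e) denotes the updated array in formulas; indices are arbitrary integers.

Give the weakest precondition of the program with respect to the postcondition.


Working backward. After the program, the postcondition 3*vec[w] - 8 <= -8 must hold; in canonical form it is 3*vec[w] <= 0.
Before skip: 3*vec[w] <= 0
Before a[r + 3] := r - 9: 3*vec[w] <= 0
Before w := a[w] + 1: 3*vec[a[w] + 1] <= 0
Answer: WP = 3*vec[a[w] + 1] <= 0


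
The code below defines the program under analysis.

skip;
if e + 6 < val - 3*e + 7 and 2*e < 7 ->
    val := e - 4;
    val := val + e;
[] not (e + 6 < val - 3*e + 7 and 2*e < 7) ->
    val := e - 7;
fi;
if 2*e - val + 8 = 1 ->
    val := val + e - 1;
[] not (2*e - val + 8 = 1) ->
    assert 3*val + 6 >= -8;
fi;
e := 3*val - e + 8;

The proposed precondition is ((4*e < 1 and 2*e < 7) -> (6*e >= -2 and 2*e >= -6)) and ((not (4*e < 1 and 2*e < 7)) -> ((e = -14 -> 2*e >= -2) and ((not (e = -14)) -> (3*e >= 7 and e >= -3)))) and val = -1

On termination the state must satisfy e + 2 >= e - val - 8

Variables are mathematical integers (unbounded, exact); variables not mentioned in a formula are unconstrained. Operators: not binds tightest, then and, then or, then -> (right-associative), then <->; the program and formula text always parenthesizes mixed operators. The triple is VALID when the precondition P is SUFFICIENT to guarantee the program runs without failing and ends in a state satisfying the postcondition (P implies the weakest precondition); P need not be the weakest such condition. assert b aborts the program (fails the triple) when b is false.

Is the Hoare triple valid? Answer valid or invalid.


Working backward. After the program, the postcondition e + 2 >= e - val - 8 must hold; in canonical form it is val >= -10.
Before e := 3*val - e + 8: val >= -10
Then branch requires e + val >= -9; else branch requires 3*val >= -14 and val >= -10.
Before the if: (2*e = val - 7 -> e + val >= -9) and ((not (2*e = val - 7)) -> (3*val >= -14 and val >= -10))
Then branch requires 6*e >= -2 and 2*e >= -6; else branch requires (e = -14 -> 2*e >= -2) and ((not (e = -14)) -> (3*e >= 7 and e >= -3)).
Before the if: ((4*e < val + 1 and 2*e < 7) -> (6*e >= -2 and 2*e >= -6)) and ((not (4*e < val + 1 and 2*e < 7)) -> ((e = -14 -> 2*e >= -2) and ((not (e = -14)) -> (3*e >= 7 and e >= -3))))
Before skip: ((4*e < val + 1 and 2*e < 7) -> (6*e >= -2 and 2*e >= -6)) and ((not (4*e < val + 1 and 2*e < 7)) -> ((e = -14 -> 2*e >= -2) and ((not (e = -14)) -> (3*e >= 7 and e >= -3))))
The weakest precondition is ((4*e < val + 1 and 2*e < 7) -> (6*e >= -2 and 2*e >= -6)) and ((not (4*e < val + 1 and 2*e < 7)) -> ((e = -14 -> 2*e >= -2) and ((not (e = -14)) -> (3*e >= 7 and e >= -3)))).
Check whether ((4*e < 1 and 2*e < 7) -> (6*e >= -2 and 2*e >= -6)) and ((not (4*e < 1 and 2*e < 7)) -> ((e = -14 -> 2*e >= -2) and ((not (e = -14)) -> (3*e >= 7 and e >= -3)))) and val = -1 implies it.
Countermodel: at the initial state e = 0, val = -1, the precondition holds but the weakest precondition fails.
Answer: invalid


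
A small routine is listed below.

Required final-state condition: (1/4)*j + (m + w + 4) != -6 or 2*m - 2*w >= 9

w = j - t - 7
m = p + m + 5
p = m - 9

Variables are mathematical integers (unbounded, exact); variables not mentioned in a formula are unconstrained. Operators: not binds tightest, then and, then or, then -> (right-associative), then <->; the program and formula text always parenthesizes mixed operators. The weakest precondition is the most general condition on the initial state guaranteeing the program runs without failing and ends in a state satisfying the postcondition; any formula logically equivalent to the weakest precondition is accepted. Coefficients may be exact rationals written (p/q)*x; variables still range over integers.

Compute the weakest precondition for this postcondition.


Working backward. After the program, the postcondition (1/4)*j + (m + w + 4) != -6 or 2*m - 2*w >= 9 must hold; in canonical form it is (1/4)*j + m + w != -10 or 2*m >= 2*w + 9.
Before p := m - 9: (1/4)*j + m + w != -10 or 2*m >= 2*w + 9
Before m := p + m + 5: (1/4)*j + m + p + w != -15 or 2*m + 2*p >= 2*w - 1
Before w := j - t - 7: (5/4)*j + m + p != t - 8 or 2*m + 2*p + 2*t >= 2*j - 15
Answer: WP = (5/4)*j + m + p != t - 8 or 2*m + 2*p + 2*t >= 2*j - 15


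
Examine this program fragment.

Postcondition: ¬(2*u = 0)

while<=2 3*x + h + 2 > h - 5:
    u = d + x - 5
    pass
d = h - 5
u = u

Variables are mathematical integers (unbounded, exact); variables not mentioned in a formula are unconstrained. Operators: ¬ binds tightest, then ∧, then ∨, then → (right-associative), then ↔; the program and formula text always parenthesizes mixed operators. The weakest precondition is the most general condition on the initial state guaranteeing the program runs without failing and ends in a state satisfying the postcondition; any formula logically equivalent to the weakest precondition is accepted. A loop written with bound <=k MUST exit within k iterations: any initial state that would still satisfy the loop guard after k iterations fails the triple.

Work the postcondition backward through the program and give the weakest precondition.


Working backward. After the program, ¬(2*u = 0) must hold.
Before u := u: ¬(2*u = 0)
Before d := h - 5: ¬(2*u = 0)
Before the loop (bound <=2), unroll the exhaustion recursion (WP_0 = exit-now case; WP_j = one more guarded iteration, up to j = 2):
  WP_0: (¬(3*x > -7)) ∧ (¬(2*u = 0))
  WP_1: (3*x > -7 → ((¬(3*x > -7)) ∧ (¬(2*d + 2*x = 10)))) ∧ ((¬(3*x > -7)) → (¬(2*u = 0)))
  WP_2: (3*x > -7 → ((3*x > -7 → ((¬(3*x > -7)) ∧ (¬(2*d + 2*x = 10)))) ∧ ((¬(3*x > -7)) → (¬(2*d + 2*x = 10))))) ∧ ((¬(3*x > -7)) → (¬(2*u = 0)))
So before the loop: (3*x > -7 → ((3*x > -7 → ((¬(3*x > -7)) ∧ (¬(2*d + 2*x = 10)))) ∧ ((¬(3*x > -7)) → (¬(2*d + 2*x = 10))))) ∧ ((¬(3*x > -7)) → (¬(2*u = 0)))
Answer: WP = (3*x > -7 → ((3*x > -7 → ((¬(3*x > -7)) ∧ (¬(2*d + 2*x = 10)))) ∧ ((¬(3*x > -7)) → (¬(2*d + 2*x = 10))))) ∧ ((¬(3*x > -7)) → (¬(2*u = 0)))


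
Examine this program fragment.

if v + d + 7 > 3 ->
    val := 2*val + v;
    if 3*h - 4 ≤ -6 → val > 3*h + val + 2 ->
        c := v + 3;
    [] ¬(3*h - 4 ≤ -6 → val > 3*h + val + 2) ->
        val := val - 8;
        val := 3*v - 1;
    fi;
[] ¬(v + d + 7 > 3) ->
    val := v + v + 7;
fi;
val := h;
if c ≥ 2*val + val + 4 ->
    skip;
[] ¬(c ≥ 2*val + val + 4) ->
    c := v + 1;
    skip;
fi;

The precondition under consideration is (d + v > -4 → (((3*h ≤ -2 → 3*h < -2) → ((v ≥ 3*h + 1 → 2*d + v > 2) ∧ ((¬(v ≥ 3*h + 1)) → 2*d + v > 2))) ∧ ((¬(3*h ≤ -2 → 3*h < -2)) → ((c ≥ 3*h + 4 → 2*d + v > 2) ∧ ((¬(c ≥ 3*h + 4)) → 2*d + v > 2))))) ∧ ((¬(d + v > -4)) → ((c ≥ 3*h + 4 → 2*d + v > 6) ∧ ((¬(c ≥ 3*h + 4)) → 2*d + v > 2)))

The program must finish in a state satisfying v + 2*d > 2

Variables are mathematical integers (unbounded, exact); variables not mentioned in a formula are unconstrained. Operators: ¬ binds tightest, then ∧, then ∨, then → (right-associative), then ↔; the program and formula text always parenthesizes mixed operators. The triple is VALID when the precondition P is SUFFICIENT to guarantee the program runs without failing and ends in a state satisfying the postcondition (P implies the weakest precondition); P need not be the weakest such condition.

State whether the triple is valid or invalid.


Working backward. After the program, the postcondition v + 2*d > 2 must hold; in canonical form it is 2*d + v > 2.
Then branch requires 2*d + v > 2; else branch requires 2*d + v > 2.
Before the if: (c ≥ 3*val + 4 → 2*d + v > 2) ∧ ((¬(c ≥ 3*val + 4)) → 2*d + v > 2)
Before val := h: (c ≥ 3*h + 4 → 2*d + v > 2) ∧ ((¬(c ≥ 3*h + 4)) → 2*d + v > 2)
Then branch requires ((3*h ≤ -2 → 3*h < -2) → ((v ≥ 3*h + 1 → 2*d + v > 2) ∧ ((¬(v ≥ 3*h + 1)) → 2*d + v > 2))) ∧ ((¬(3*h ≤ -2 → 3*h < -2)) → ((c ≥ 3*h + 4 → 2*d + v > 2) ∧ ((¬(c ≥ 3*h + 4)) → 2*d + v > 2))); else branch requires (c ≥ 3*h + 4 → 2*d + v > 2) ∧ ((¬(c ≥ 3*h + 4)) → 2*d + v > 2).
Before the if: (d + v > -4 → (((3*h ≤ -2 → 3*h < -2) → ((v ≥ 3*h + 1 → 2*d + v > 2) ∧ ((¬(v ≥ 3*h + 1)) → 2*d + v > 2))) ∧ ((¬(3*h ≤ -2 → 3*h < -2)) → ((c ≥ 3*h + 4 → 2*d + v > 2) ∧ ((¬(c ≥ 3*h + 4)) → 2*d + v > 2))))) ∧ ((¬(d + v > -4)) → ((c ≥ 3*h + 4 → 2*d + v > 2) ∧ ((¬(c ≥ 3*h + 4)) → 2*d + v > 2)))
The weakest precondition is (d + v > -4 → (((3*h ≤ -2 → 3*h < -2) → ((v ≥ 3*h + 1 → 2*d + v > 2) ∧ ((¬(v ≥ 3*h + 1)) → 2*d + v > 2))) ∧ ((¬(3*h ≤ -2 → 3*h < -2)) → ((c ≥ 3*h + 4 → 2*d + v > 2) ∧ ((¬(c ≥ 3*h + 4)) → 2*d + v > 2))))) ∧ ((¬(d + v > -4)) → ((c ≥ 3*h + 4 → 2*d + v > 2) ∧ ((¬(c ≥ 3*h + 4)) → 2*d + v > 2))).
Check whether (d + v > -4 → (((3*h ≤ -2 → 3*h < -2) → ((v ≥ 3*h + 1 → 2*d + v > 2) ∧ ((¬(v ≥ 3*h + 1)) → 2*d + v > 2))) ∧ ((¬(3*h ≤ -2 → 3*h < -2)) → ((c ≥ 3*h + 4 → 2*d + v > 2) ∧ ((¬(c ≥ 3*h + 4)) → 2*d + v > 2))))) ∧ ((¬(d + v > -4)) → ((c ≥ 3*h + 4 → 2*d + v > 6) ∧ ((¬(c ≥ 3*h + 4)) → 2*d + v > 2))) implies it.
Every state satisfying the precondition satisfies the weakest precondition: the implication holds.
Answer: valid


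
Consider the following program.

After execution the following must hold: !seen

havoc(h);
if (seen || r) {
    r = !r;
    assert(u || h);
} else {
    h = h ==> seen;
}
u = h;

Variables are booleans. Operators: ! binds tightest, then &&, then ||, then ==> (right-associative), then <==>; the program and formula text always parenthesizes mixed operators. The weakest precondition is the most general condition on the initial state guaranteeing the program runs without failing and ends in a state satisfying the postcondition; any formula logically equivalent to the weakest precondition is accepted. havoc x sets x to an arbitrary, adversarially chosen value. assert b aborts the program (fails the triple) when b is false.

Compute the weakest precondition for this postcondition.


Working backward. After the program, !seen must hold.
Before u := h: !seen
Then branch requires (u || h) && (!seen); else branch requires !seen.
Before the if: ((seen || r) ==> ((u || h) && (!seen))) && ((!(seen || r)) ==> (!seen))
Before havoc h: ((seen || r) ==> (!seen)) && ((!(seen || r)) ==> (!seen)) && ((seen || r) ==> (u && (!seen)))
Answer: WP = ((seen || r) ==> (!seen)) && ((!(seen || r)) ==> (!seen)) && ((seen || r) ==> (u && (!seen)))


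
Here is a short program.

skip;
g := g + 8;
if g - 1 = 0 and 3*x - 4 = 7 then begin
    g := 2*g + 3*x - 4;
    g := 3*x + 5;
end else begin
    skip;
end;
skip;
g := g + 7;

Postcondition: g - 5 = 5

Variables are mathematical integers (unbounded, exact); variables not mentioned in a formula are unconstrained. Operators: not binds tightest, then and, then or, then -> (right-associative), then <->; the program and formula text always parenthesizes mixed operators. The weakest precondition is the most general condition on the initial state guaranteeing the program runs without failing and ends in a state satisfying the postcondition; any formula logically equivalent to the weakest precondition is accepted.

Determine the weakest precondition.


Working backward. After the program, the postcondition g - 5 = 5 must hold; in canonical form it is g = 10.
Before g := g + 7: g = 3
Before skip: g = 3
Then branch requires 3*x = -2; else branch requires g = 3.
Before the if: ((g = 1 and 3*x = 11) -> 3*x = -2) and ((not (g = 1 and 3*x = 11)) -> g = 3)
Before g := g + 8: ((g = -7 and 3*x = 11) -> 3*x = -2) and ((not (g = -7 and 3*x = 11)) -> g = -5)
Before skip: ((g = -7 and 3*x = 11) -> 3*x = -2) and ((not (g = -7 and 3*x = 11)) -> g = -5)
Answer: WP = ((g = -7 and 3*x = 11) -> 3*x = -2) and ((not (g = -7 and 3*x = 11)) -> g = -5)


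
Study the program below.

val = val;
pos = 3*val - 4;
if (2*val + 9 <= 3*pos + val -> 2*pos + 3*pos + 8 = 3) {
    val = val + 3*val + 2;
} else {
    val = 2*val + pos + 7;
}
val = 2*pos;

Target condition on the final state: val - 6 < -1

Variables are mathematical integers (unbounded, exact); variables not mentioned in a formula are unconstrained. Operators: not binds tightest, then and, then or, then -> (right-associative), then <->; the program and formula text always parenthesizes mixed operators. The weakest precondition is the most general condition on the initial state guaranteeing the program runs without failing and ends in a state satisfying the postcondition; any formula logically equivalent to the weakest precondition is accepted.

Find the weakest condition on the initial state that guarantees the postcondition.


Working backward. After the program, the postcondition val - 6 < -1 must hold; in canonical form it is val < 5.
Before val := 2*pos: 2*pos < 5
Then branch requires 2*pos < 5; else branch requires 2*pos < 5.
Before the if: ((val <= 3*pos - 9 -> 5*pos = -5) -> 2*pos < 5) and ((not (val <= 3*pos - 9 -> 5*pos = -5)) -> 2*pos < 5)
Before pos := 3*val - 4: ((8*val >= 21 -> 15*val = 15) -> 6*val < 13) and ((not (8*val >= 21 -> 15*val = 15)) -> 6*val < 13)
Before val := val: ((8*val >= 21 -> 15*val = 15) -> 6*val < 13) and ((not (8*val >= 21 -> 15*val = 15)) -> 6*val < 13)
Answer: WP = ((8*val >= 21 -> 15*val = 15) -> 6*val < 13) and ((not (8*val >= 21 -> 15*val = 15)) -> 6*val < 13)


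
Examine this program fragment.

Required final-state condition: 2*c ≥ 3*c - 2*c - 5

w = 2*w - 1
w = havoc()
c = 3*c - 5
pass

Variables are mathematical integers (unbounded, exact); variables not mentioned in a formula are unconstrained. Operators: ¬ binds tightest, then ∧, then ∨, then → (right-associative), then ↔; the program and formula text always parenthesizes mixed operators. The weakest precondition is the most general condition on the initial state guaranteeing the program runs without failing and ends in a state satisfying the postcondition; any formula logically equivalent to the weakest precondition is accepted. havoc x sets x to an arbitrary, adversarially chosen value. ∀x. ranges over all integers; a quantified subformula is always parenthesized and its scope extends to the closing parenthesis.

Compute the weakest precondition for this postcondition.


Working backward. After the program, the postcondition 2*c ≥ 3*c - 2*c - 5 must hold; in canonical form it is c ≥ -5.
Before skip: c ≥ -5
Before c := 3*c - 5: 3*c ≥ 0
Before havoc w: 3*c ≥ 0
Before w := 2*w - 1: 3*c ≥ 0
Answer: WP = 3*c ≥ 0


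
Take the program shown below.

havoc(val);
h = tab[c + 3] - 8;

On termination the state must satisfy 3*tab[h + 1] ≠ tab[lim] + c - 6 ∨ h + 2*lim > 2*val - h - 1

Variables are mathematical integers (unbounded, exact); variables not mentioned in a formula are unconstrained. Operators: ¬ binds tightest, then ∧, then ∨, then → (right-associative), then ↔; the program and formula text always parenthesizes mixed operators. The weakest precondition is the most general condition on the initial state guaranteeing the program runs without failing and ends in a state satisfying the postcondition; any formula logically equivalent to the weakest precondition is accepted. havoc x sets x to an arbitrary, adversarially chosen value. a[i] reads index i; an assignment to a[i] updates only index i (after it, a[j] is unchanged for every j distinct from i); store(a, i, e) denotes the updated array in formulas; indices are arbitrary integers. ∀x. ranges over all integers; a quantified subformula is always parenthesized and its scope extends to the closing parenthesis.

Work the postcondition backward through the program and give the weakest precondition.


Working backward. After the program, the postcondition 3*tab[h + 1] ≠ tab[lim] + c - 6 ∨ h + 2*lim > 2*val - h - 1 must hold; in canonical form it is 3*tab[h + 1] ≠ tab[lim] + c - 6 ∨ 2*h + 2*lim > 2*val - 1.
Before h := tab[c + 3] - 8: 3*tab[tab[c + 3] - 7] ≠ tab[lim] + c - 6 ∨ 2*tab[c + 3] + 2*lim > 2*val + 15
Before havoc val: ∀val_1. (3*tab[tab[c + 3] - 7] ≠ tab[lim] + c - 6 ∨ 2*tab[c + 3] + 2*lim > 2*val_1 + 15)
Answer: WP = ∀val_1. (3*tab[tab[c + 3] - 7] ≠ tab[lim] + c - 6 ∨ 2*tab[c + 3] + 2*lim > 2*val_1 + 15)


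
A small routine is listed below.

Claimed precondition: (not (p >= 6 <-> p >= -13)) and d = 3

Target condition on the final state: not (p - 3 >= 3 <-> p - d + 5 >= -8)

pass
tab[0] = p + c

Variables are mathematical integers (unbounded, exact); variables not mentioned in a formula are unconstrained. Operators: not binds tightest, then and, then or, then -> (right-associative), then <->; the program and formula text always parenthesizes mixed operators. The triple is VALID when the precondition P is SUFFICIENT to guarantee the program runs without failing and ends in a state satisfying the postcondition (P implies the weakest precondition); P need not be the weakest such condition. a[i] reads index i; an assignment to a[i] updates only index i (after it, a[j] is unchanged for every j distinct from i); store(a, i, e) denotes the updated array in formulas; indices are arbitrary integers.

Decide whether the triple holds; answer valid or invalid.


Working backward. After the program, the postcondition not (p - 3 >= 3 <-> p - d + 5 >= -8) must hold; in canonical form it is not (p >= 6 <-> p >= d - 13).
Before tab[0] := p + c: not (p >= 6 <-> p >= d - 13)
Before skip: not (p >= 6 <-> p >= d - 13)
The weakest precondition is not (p >= 6 <-> p >= d - 13).
Check whether (not (p >= 6 <-> p >= -13)) and d = 3 implies it.
Countermodel: at the initial state d = 3, p = -11, the precondition holds but the weakest precondition fails.
Answer: invalid


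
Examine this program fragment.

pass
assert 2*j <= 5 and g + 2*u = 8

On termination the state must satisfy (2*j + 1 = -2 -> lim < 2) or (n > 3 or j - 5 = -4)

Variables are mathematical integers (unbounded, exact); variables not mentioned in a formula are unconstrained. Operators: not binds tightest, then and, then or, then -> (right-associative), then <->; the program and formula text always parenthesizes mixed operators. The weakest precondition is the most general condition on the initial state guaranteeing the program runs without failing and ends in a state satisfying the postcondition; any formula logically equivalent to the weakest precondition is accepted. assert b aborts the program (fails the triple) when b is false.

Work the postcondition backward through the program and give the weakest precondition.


Working backward. After the program, the postcondition (2*j + 1 = -2 -> lim < 2) or (n > 3 or j - 5 = -4) must hold; in canonical form it is (2*j = -3 -> lim < 2) or n > 3 or j = 1.
Before assert 2*j <= 5 and g + 2*u = 8: 2*j <= 5 and g + 2*u = 8 and ((2*j = -3 -> lim < 2) or n > 3 or j = 1)
Before skip: 2*j <= 5 and g + 2*u = 8 and ((2*j = -3 -> lim < 2) or n > 3 or j = 1)
Answer: WP = 2*j <= 5 and g + 2*u = 8 and ((2*j = -3 -> lim < 2) or n > 3 or j = 1)


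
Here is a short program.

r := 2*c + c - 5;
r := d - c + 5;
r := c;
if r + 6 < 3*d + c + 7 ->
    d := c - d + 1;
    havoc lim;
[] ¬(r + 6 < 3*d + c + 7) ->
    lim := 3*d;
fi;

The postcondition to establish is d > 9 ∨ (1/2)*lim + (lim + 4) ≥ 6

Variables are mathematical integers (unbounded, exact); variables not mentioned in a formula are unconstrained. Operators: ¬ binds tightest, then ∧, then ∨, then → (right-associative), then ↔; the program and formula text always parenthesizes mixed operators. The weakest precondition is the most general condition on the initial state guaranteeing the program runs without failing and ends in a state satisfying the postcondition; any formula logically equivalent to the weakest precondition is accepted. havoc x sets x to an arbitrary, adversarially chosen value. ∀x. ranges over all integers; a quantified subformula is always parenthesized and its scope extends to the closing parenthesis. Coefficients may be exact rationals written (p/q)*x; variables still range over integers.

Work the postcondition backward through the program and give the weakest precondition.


Working backward. After the program, the postcondition d > 9 ∨ (1/2)*lim + (lim + 4) ≥ 6 must hold; in canonical form it is d > 9 ∨ (3/2)*lim ≥ 2.
Then branch requires ∀lim_1. (c > d + 8 ∨ (3/2)*lim_1 ≥ 2); else branch requires d > 9 ∨ (9/2)*d ≥ 2.
Before the if: (r < c + 3*d + 1 → (∀lim_1. (c > d + 8 ∨ (3/2)*lim_1 ≥ 2))) ∧ ((¬(r < c + 3*d + 1)) → (d > 9 ∨ (9/2)*d ≥ 2))
Before r := c: (3*d > -1 → (∀lim_1. (c > d + 8 ∨ (3/2)*lim_1 ≥ 2))) ∧ ((¬(3*d > -1)) → (d > 9 ∨ (9/2)*d ≥ 2))
Before r := d - c + 5: (3*d > -1 → (∀lim_1. (c > d + 8 ∨ (3/2)*lim_1 ≥ 2))) ∧ ((¬(3*d > -1)) → (d > 9 ∨ (9/2)*d ≥ 2))
Before r := 2*c + c - 5: (3*d > -1 → (∀lim_1. (c > d + 8 ∨ (3/2)*lim_1 ≥ 2))) ∧ ((¬(3*d > -1)) → (d > 9 ∨ (9/2)*d ≥ 2))
Answer: WP = (3*d > -1 → (∀lim_1. (c > d + 8 ∨ (3/2)*lim_1 ≥ 2))) ∧ ((¬(3*d > -1)) → (d > 9 ∨ (9/2)*d ≥ 2))


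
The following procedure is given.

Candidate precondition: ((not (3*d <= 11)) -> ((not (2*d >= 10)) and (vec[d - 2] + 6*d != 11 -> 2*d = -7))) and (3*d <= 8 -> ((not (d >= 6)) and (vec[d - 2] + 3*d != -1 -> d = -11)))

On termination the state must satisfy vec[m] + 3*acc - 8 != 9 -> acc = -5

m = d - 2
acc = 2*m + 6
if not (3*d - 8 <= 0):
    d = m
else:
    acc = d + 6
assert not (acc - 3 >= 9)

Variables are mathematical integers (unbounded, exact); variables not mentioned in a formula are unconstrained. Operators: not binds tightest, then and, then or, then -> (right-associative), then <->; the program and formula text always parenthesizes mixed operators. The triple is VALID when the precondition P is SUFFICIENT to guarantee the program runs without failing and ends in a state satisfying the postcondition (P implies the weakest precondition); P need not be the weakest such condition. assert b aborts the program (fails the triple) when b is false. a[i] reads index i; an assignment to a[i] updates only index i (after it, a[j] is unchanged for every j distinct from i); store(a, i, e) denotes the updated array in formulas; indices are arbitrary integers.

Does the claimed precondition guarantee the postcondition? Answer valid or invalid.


Working backward. After the program, the postcondition vec[m] + 3*acc - 8 != 9 -> acc = -5 must hold; in canonical form it is vec[m] + 3*acc != 17 -> acc = -5.
Before assert not (acc - 3 >= 9): (not (acc >= 12)) and (vec[m] + 3*acc != 17 -> acc = -5)
Then branch requires (not (acc >= 12)) and (vec[m] + 3*acc != 17 -> acc = -5); else branch requires (not (d >= 6)) and (vec[m] + 3*d != -1 -> d = -11).
Before the if: ((not (3*d <= 8)) -> ((not (acc >= 12)) and (vec[m] + 3*acc != 17 -> acc = -5))) and (3*d <= 8 -> ((not (d >= 6)) and (vec[m] + 3*d != -1 -> d = -11)))
Before acc := 2*m + 6: ((not (3*d <= 8)) -> ((not (2*m >= 6)) and (vec[m] + 6*m != -1 -> 2*m = -11))) and (3*d <= 8 -> ((not (d >= 6)) and (vec[m] + 3*d != -1 -> d = -11)))
Before m := d - 2: ((not (3*d <= 8)) -> ((not (2*d >= 10)) and (vec[d - 2] + 6*d != 11 -> 2*d = -7))) and (3*d <= 8 -> ((not (d >= 6)) and (vec[d - 2] + 3*d != -1 -> d = -11)))
The weakest precondition is ((not (3*d <= 8)) -> ((not (2*d >= 10)) and (vec[d - 2] + 6*d != 11 -> 2*d = -7))) and (3*d <= 8 -> ((not (d >= 6)) and (vec[d - 2] + 3*d != -1 -> d = -11))).
Check whether ((not (3*d <= 11)) -> ((not (2*d >= 10)) and (vec[d - 2] + 6*d != 11 -> 2*d = -7))) and (3*d <= 8 -> ((not (d >= 6)) and (vec[d - 2] + 3*d != -1 -> d = -11))) implies it.
Countermodel: at the initial state d = 3, vec = {[1] = -6, elsewhere -6}, the precondition holds but the weakest precondition fails.
Answer: invalid


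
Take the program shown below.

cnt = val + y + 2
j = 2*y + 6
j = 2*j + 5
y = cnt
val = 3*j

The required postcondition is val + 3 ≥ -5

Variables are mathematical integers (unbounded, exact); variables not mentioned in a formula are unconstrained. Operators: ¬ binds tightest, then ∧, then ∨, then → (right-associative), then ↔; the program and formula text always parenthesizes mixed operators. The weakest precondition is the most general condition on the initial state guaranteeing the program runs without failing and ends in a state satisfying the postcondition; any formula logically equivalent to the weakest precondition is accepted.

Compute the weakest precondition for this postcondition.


Working backward. After the program, the postcondition val + 3 ≥ -5 must hold; in canonical form it is val ≥ -8.
Before val := 3*j: 3*j ≥ -8
Before y := cnt: 3*j ≥ -8
Before j := 2*j + 5: 6*j ≥ -23
Before j := 2*y + 6: 12*y ≥ -59
Before cnt := val + y + 2: 12*y ≥ -59
Answer: WP = 12*y ≥ -59


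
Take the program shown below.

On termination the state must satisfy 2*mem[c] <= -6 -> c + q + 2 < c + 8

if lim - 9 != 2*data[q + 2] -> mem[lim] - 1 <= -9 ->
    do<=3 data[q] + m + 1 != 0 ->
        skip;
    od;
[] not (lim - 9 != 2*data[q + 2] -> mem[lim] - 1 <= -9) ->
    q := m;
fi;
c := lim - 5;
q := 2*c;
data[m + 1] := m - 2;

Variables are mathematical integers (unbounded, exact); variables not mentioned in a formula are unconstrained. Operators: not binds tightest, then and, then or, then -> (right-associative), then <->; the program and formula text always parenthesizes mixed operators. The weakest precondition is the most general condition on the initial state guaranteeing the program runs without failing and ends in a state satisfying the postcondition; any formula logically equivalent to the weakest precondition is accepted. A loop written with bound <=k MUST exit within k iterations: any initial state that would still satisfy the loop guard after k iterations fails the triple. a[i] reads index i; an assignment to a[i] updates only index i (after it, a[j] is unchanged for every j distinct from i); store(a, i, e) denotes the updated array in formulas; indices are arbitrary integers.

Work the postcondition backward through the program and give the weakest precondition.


Working backward. After the program, the postcondition 2*mem[c] <= -6 -> c + q + 2 < c + 8 must hold; in canonical form it is 2*mem[c] <= -6 -> q < 6.
Before data[m + 1] := m - 2: 2*mem[c] <= -6 -> q < 6
Before q := 2*c: 2*mem[c] <= -6 -> 2*c < 6
Before c := lim - 5: 2*mem[lim - 5] <= -6 -> 2*lim < 16
Then branch requires (data[q] + m != -1 -> ((data[q] + m != -1 -> ((data[q] + m != -1 -> ((not (data[q] + m != -1)) and (2*mem[lim - 5] <= -6 -> 2*lim < 16))) and ((not (data[q] + m != -1)) -> (2*mem[lim - 5] <= -6 -> 2*lim < 16)))) and ((not (data[q] + m != -1)) -> (2*mem[lim - 5] <= -6 -> 2*lim < 16)))) and ((not (data[q] + m != -1)) -> (2*mem[lim - 5] <= -6 -> 2*lim < 16)); else branch requires 2*mem[lim - 5] <= -6 -> 2*lim < 16.
Before the if: ((lim != 2*data[q + 2] + 9 -> mem[lim] <= -8) -> ((data[q] + m != -1 -> ((data[q] + m != -1 -> ((data[q] + m != -1 -> ((not (data[q] + m != -1)) and (2*mem[lim - 5] <= -6 -> 2*lim < 16))) and ((not (data[q] + m != -1)) -> (2*mem[lim - 5] <= -6 -> 2*lim < 16)))) and ((not (data[q] + m != -1)) -> (2*mem[lim - 5] <= -6 -> 2*lim < 16)))) and ((not (data[q] + m != -1)) -> (2*mem[lim - 5] <= -6 -> 2*lim < 16)))) and ((not (lim != 2*data[q + 2] + 9 -> mem[lim] <= -8)) -> (2*mem[lim - 5] <= -6 -> 2*lim < 16))
Answer: WP = ((lim != 2*data[q + 2] + 9 -> mem[lim] <= -8) -> ((data[q] + m != -1 -> ((data[q] + m != -1 -> ((data[q] + m != -1 -> ((not (data[q] + m != -1)) and (2*mem[lim - 5] <= -6 -> 2*lim < 16))) and ((not (data[q] + m != -1)) -> (2*mem[lim - 5] <= -6 -> 2*lim < 16)))) and ((not (data[q] + m != -1)) -> (2*mem[lim - 5] <= -6 -> 2*lim < 16)))) and ((not (data[q] + m != -1)) -> (2*mem[lim - 5] <= -6 -> 2*lim < 16)))) and ((not (lim != 2*data[q + 2] + 9 -> mem[lim] <= -8)) -> (2*mem[lim - 5] <= -6 -> 2*lim < 16))


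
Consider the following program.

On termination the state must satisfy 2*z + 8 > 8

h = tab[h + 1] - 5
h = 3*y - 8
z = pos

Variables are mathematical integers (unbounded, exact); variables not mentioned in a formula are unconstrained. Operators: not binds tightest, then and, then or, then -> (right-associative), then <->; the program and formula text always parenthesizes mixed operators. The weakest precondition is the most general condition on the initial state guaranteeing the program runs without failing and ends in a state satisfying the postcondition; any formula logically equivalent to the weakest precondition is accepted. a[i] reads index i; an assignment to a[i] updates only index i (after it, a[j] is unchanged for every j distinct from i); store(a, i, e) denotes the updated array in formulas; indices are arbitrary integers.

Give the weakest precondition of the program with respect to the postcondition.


Working backward. After the program, the postcondition 2*z + 8 > 8 must hold; in canonical form it is 2*z > 0.
Before z := pos: 2*pos > 0
Before h := 3*y - 8: 2*pos > 0
Before h := tab[h + 1] - 5: 2*pos > 0
Answer: WP = 2*pos > 0
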